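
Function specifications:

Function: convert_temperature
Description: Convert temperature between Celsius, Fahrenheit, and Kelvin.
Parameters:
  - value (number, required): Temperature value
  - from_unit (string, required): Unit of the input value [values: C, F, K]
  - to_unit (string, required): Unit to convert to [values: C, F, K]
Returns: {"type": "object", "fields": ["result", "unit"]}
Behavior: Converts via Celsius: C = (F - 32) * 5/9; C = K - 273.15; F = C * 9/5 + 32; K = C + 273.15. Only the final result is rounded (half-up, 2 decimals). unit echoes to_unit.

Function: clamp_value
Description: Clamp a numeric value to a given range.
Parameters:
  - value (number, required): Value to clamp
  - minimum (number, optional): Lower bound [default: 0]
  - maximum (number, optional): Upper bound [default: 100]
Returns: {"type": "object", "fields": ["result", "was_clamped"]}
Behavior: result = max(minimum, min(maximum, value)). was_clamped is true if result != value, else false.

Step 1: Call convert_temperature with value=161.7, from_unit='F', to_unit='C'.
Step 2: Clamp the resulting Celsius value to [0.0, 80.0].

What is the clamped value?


Step 1: convert_temperature(value=161.7, from_unit=F, to_unit=C)
  To C: (161.7 - 32) * 5/9 = 72.055556
  Target is C: 72.055556
  Round to 2 decimals: 72.06
  -> result = 72.06 C
Step 2: clamp_value(value=72.06, minimum=0.0, maximum=80.0)
  result = max(0.0, min(80.0, 72.06)) = max(0.0, 72.06) = 72.06
  was_clamped = (72.06 != 72.06) = false
  -> result = 72.06
72.06


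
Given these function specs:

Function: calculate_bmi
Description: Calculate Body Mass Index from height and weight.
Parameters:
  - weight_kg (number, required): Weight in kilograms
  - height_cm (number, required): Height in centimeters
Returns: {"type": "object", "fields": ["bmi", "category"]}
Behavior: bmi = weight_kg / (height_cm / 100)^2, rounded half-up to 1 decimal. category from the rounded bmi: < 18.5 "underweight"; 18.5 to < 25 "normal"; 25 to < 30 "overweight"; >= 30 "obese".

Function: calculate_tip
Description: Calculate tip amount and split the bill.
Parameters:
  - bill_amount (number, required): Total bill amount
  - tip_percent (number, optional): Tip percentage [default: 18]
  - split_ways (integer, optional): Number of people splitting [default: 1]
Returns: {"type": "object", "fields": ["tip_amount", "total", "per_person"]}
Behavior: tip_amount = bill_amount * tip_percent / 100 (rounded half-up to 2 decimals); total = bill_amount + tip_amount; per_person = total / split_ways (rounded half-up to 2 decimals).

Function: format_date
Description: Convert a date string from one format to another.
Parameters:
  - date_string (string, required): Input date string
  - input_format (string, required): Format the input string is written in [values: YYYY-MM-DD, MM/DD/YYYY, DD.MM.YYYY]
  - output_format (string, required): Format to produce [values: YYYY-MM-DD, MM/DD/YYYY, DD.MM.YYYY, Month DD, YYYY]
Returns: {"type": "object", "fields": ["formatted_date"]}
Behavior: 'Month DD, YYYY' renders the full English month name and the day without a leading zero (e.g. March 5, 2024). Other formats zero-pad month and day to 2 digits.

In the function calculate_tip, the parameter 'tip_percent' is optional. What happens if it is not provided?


The calculate_tip spec declares:
  - tip_percent (number, optional): Tip percentage [default: 18]
It defaults to 18


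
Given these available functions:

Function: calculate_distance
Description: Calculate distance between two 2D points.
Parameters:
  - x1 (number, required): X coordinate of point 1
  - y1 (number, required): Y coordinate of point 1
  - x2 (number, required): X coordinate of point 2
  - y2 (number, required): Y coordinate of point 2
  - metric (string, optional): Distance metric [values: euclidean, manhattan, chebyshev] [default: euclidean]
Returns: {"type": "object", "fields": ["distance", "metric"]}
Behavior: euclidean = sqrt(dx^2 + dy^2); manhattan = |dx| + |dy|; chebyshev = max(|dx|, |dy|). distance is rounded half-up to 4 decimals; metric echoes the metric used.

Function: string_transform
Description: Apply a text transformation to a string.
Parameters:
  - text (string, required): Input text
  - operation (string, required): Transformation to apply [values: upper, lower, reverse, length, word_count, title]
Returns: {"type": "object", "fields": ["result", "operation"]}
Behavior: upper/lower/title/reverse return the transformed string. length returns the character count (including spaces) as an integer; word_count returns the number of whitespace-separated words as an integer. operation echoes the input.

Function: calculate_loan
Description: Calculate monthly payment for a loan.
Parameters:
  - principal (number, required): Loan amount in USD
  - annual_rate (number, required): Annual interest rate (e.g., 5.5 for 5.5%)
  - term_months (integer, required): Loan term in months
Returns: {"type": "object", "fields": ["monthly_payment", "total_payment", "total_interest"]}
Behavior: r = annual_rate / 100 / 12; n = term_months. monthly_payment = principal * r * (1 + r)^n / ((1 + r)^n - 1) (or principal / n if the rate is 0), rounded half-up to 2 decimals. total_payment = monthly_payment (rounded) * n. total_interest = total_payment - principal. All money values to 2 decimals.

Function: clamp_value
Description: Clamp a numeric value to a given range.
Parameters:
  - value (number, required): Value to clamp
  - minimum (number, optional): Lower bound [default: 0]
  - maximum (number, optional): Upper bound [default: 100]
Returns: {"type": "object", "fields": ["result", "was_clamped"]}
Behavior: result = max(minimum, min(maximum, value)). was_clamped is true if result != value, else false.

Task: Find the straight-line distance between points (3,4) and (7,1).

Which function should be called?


The task needs a function whose description is: Calculate distance between two 2D points.
calculate_distance


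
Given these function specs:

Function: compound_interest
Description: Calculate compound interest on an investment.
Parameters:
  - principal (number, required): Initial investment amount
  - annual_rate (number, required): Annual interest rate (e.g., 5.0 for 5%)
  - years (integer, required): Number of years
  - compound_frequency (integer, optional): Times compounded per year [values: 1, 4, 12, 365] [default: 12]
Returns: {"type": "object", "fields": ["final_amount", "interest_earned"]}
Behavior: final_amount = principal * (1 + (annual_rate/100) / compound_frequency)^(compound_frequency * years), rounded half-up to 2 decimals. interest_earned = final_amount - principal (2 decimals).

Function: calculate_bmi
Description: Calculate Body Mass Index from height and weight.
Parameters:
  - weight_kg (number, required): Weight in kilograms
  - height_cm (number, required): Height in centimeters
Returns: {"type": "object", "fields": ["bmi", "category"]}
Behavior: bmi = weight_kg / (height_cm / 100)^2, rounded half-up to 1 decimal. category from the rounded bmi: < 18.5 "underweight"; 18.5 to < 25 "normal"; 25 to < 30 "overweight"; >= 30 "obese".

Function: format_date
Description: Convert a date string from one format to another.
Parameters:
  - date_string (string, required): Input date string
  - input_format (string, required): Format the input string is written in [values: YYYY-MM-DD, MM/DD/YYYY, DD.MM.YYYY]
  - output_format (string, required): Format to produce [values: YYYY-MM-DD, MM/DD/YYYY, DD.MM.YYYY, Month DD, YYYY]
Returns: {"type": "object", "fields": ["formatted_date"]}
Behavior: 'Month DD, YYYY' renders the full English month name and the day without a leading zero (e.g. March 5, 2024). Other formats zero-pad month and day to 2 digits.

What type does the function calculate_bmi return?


The calculate_bmi spec declares Returns: {"type": "object", "fields": ["bmi", "category"]}
Type:
object


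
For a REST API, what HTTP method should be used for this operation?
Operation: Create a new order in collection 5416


GET = read, POST = create, PUT = update/replace, DELETE = remove
This operation is a create.
POST


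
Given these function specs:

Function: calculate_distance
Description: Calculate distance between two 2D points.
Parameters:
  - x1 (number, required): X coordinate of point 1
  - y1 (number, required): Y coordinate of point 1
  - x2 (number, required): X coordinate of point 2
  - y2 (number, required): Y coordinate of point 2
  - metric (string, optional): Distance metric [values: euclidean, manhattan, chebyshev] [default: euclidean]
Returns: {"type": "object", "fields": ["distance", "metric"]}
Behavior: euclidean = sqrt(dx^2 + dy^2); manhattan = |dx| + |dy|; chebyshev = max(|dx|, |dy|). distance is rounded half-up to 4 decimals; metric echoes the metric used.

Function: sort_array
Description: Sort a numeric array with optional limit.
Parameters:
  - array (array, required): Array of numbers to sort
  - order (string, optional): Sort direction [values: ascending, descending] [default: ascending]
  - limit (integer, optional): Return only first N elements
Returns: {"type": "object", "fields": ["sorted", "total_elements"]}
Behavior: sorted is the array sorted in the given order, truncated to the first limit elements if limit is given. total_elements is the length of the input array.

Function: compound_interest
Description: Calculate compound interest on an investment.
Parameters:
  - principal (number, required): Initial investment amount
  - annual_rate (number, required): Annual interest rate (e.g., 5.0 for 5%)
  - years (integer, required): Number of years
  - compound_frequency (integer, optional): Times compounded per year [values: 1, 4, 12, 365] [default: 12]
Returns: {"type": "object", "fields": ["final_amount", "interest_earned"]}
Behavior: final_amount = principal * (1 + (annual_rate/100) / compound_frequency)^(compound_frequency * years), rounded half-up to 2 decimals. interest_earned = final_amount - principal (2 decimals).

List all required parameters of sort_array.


Parameters of sort_array and their required/optional flag:
  array: required
  order: optional
  limit: optional
array


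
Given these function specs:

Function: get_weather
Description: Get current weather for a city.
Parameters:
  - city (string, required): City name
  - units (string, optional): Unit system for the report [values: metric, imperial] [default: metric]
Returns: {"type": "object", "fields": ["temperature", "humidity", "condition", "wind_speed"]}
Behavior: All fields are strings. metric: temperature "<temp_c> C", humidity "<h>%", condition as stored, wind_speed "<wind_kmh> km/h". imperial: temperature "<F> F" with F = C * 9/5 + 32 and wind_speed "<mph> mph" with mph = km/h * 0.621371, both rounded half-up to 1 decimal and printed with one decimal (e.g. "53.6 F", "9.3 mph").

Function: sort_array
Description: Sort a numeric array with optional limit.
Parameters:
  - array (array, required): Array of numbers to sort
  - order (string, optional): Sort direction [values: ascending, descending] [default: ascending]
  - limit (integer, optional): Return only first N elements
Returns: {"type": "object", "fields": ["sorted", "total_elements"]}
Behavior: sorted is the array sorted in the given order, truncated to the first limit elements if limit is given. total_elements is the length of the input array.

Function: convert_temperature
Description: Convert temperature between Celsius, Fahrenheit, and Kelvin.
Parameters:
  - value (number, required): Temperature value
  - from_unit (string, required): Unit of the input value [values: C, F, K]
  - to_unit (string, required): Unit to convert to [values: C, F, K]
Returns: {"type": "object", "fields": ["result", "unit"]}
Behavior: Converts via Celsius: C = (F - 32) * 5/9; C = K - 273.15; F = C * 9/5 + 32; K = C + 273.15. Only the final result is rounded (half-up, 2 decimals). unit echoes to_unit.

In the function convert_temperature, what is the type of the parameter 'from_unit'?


The convert_temperature spec declares:
  - from_unit (string, required): Unit of the input value [values: C, F, K]
Type:
string


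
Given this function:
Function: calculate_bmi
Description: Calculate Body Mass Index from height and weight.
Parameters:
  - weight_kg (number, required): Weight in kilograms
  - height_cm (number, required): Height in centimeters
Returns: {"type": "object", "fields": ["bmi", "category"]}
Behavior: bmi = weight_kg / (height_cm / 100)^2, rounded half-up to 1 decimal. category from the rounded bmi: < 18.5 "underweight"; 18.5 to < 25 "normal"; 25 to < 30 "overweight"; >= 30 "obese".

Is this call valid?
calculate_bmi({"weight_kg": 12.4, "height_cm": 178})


Checking all required parameters present and types match... All valid.
Valid


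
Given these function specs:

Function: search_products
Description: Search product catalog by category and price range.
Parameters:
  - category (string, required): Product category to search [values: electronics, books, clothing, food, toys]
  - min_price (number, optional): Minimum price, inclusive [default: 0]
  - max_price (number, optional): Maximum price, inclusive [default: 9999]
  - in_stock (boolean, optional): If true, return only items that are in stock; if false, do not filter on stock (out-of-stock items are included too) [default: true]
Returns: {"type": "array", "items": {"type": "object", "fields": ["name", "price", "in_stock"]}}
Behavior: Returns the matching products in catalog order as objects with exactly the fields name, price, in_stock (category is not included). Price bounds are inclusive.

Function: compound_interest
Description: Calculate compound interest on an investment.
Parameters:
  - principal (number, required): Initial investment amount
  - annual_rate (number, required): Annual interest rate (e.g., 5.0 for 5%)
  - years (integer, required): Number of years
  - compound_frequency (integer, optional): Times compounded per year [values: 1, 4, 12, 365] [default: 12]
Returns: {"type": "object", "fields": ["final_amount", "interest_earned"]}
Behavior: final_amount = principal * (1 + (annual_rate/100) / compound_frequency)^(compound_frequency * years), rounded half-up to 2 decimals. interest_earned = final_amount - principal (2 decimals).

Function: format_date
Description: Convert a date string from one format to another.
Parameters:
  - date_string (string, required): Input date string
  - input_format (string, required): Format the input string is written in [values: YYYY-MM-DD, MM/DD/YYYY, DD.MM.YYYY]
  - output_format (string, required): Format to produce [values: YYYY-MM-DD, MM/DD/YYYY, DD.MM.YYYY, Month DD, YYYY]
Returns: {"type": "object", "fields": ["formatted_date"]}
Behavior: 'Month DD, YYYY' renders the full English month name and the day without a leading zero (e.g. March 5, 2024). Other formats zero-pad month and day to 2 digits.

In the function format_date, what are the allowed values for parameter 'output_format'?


The format_date spec declares:
  - output_format (string, required): Format to produce [values: YYYY-MM-DD, MM/DD/YYYY, DD.MM.YYYY, Month DD, YYYY]
Allowed values:
YYYY-MM-DD, MM/DD/YYYY, DD.MM.YYYY, Month DD, YYYY


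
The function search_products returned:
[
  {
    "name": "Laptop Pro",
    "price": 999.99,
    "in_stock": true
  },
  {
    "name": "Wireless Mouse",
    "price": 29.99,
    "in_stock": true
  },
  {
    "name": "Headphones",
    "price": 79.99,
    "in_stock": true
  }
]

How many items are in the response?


Items: Laptop Pro, Wireless Mouse, Headphones
3


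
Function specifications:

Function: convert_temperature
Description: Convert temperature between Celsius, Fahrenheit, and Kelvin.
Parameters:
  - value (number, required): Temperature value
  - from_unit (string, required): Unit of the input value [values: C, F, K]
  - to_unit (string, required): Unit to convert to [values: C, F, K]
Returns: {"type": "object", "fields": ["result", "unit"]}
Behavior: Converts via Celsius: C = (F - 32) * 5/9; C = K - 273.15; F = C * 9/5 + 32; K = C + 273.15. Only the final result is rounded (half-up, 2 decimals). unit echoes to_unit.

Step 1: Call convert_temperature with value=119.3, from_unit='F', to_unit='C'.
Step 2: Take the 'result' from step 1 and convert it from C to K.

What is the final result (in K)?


Step 1: convert_temperature(value=119.3, from_unit=F, to_unit=C)
  To C: (119.3 - 32) * 5/9 = 48.5
  Target is C: 48.5
  Round to 2 decimals: 48.5
  -> result = 48.5 C
Step 2: convert_temperature(value=48.5, from_unit=C, to_unit=K)
  Input already in C: 48.5
  To K: 48.5 + 273.15 = 321.65
  Round to 2 decimals: 321.65
  -> result = 321.65 K
321.65 K


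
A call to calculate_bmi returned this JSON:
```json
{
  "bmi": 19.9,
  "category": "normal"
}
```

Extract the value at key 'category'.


normal


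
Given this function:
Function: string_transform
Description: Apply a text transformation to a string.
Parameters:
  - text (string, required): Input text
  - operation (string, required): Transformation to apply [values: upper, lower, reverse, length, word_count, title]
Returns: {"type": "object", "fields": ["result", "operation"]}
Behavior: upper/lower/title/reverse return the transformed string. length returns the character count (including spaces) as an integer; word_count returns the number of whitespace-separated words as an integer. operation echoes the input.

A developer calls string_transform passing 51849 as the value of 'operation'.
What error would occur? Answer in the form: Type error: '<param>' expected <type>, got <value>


Spec: 'operation' is declared as string; 51849 is an integer.
Type error: 'operation' expected string, got 51849


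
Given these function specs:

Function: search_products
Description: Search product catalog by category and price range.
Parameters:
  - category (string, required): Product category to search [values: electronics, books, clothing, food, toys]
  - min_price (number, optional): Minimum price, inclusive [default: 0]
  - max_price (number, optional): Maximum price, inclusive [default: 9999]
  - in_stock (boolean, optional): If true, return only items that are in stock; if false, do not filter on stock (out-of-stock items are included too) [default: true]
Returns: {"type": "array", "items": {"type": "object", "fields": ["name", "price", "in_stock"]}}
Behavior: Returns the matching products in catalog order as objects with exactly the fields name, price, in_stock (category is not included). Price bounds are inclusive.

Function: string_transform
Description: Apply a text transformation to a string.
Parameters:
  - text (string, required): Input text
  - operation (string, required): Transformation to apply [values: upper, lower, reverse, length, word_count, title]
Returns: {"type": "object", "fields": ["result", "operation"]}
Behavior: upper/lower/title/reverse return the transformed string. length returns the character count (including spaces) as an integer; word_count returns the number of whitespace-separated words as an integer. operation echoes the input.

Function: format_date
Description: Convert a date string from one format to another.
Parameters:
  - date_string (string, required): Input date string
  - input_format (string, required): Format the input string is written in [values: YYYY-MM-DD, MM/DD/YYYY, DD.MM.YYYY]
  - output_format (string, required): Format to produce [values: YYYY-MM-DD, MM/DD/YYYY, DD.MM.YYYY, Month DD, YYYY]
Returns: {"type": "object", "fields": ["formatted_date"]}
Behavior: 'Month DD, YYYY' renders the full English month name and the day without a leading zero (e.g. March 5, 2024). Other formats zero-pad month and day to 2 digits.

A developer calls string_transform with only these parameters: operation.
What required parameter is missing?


Required parameters: text, operation
Provided: operation
Missing: text
text


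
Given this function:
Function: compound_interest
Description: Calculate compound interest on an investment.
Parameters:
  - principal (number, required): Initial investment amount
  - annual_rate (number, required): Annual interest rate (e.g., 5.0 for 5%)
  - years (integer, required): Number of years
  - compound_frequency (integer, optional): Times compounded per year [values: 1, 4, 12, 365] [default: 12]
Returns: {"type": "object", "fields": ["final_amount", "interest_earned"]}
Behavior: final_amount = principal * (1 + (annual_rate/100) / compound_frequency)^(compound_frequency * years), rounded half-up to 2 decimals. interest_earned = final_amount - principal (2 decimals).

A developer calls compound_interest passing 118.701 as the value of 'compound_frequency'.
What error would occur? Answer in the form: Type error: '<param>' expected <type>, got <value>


Spec: 'compound_frequency' is declared as integer; 118.701 is a non-integer number.
Type error: 'compound_frequency' expected integer, got 118.701


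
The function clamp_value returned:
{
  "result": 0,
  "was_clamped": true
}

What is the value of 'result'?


0


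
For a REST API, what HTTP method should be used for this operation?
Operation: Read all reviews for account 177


GET = read, POST = create, PUT = update/replace, DELETE = remove
This operation is a read.
GET


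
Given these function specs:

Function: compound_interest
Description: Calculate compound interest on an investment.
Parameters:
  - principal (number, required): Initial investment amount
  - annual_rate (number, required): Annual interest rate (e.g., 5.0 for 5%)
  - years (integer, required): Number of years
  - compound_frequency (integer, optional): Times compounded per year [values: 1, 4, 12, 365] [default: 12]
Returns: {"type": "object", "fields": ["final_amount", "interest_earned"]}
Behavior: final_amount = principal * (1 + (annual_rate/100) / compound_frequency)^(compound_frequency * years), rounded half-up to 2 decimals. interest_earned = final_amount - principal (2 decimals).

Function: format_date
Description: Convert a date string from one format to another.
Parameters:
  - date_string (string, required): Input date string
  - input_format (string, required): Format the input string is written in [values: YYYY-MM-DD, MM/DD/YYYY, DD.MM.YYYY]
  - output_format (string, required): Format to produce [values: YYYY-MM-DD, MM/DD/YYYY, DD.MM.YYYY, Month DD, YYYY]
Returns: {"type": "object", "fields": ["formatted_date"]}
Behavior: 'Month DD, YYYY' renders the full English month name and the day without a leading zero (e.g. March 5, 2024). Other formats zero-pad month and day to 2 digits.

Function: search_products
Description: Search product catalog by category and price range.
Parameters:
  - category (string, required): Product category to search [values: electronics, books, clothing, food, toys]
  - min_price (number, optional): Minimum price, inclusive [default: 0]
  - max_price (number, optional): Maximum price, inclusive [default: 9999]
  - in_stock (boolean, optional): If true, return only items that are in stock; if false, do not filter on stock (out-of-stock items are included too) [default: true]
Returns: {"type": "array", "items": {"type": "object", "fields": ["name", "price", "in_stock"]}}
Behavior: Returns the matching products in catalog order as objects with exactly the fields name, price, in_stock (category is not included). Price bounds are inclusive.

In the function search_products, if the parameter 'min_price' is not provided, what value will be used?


The search_products spec declares:
  - min_price (number, optional): Minimum price, inclusive [default: 0]
Default:
0


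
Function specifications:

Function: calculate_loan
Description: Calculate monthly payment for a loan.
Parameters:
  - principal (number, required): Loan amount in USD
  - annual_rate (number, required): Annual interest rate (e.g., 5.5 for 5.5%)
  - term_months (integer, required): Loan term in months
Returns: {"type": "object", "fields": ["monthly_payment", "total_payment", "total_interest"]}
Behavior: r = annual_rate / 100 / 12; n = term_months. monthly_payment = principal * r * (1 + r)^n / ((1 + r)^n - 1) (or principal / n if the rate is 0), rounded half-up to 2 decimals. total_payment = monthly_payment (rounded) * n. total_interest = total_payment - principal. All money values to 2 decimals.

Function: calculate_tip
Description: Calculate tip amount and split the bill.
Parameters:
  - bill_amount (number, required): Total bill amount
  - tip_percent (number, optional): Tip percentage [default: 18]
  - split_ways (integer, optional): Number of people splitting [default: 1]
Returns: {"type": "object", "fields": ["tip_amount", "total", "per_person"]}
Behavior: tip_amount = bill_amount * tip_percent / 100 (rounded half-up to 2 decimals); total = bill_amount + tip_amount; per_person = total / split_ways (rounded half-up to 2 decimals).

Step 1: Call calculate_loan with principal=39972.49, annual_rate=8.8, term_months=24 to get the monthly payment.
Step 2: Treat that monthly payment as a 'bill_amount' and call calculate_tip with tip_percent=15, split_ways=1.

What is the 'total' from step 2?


Step 1: calculate_loan(principal=39972.49, annual_rate=8.8, term_months=24)
  r = 8.8 / 100 / 12 = 0.007333333333 (keep full precision)
  (1 + r)^24 = 1.19167253
  monthly_payment = 39972.49 * 0.007333333333 * 1.19167253 / (1.19167253 - 1) = 1822.467067 -> 1822.47
  total_payment = 1822.47 * 24 = 43739.28
  total_interest = 43739.28 - 39972.49 = 3766.79
  -> monthly_payment = 1822.47
Step 2: calculate_tip(bill_amount=1822.47, tip_percent=15, split_ways=1)
  tip_amount = 1822.47 * 15/100 = 273.3705 -> 273.37
  total = 1822.47 + 273.37 = 2095.84
  per_person = 2095.84 / 1 = 2095.84 -> 2095.84
  -> total = 2095.84
$2095.84


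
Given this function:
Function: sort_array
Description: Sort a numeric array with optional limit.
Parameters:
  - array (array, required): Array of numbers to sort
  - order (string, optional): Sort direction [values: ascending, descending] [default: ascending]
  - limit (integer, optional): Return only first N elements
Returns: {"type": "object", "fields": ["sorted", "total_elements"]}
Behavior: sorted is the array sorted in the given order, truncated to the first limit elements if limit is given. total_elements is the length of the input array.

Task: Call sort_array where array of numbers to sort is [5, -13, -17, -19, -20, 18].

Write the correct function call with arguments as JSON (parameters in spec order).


Mapping each described value to its parameter name:
  'Array of numbers to sort' -> array = [5, -13, -17, -19, -20, 18]
sort_array({"array": [5, -13, -17, -19, -20, 18]})


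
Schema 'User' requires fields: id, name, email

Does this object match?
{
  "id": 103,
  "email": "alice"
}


Checking required fields...
Missing: name
Invalid - missing required field 'name'


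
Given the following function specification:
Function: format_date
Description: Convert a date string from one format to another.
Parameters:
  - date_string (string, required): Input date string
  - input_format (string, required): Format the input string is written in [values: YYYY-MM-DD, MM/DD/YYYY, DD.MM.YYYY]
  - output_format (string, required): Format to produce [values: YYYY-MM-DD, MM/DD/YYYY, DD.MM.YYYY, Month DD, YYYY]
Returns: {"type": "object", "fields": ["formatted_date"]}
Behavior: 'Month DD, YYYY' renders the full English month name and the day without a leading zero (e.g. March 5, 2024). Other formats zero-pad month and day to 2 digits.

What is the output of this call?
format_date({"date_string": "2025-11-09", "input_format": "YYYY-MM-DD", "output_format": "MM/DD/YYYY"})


Parse '2025-11-09' as YYYY-MM-DD: year=2025, month=11, day=9
Render as MM/DD/YYYY: 11/09/2025
Output:
{"formatted_date": "11/09/2025"}


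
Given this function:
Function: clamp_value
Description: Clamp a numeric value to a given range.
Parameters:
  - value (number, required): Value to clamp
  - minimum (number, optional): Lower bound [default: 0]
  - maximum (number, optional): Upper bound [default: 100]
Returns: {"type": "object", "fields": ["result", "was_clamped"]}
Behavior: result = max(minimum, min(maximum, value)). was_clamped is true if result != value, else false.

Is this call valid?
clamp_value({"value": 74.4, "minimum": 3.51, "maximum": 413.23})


Checking all required parameters present and types match... All valid.
Valid


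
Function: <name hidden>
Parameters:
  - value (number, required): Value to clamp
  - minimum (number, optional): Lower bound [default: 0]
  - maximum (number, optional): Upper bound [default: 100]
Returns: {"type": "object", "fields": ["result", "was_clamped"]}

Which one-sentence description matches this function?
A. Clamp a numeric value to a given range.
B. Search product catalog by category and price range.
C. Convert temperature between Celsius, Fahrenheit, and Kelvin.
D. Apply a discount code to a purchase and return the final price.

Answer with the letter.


Parameters value, minimum, maximum and return ["result", "was_clamped"] fit: Clamp a numeric value to a given range.
A


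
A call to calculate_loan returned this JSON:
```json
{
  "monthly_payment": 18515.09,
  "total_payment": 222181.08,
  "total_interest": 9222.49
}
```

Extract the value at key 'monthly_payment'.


18515.09


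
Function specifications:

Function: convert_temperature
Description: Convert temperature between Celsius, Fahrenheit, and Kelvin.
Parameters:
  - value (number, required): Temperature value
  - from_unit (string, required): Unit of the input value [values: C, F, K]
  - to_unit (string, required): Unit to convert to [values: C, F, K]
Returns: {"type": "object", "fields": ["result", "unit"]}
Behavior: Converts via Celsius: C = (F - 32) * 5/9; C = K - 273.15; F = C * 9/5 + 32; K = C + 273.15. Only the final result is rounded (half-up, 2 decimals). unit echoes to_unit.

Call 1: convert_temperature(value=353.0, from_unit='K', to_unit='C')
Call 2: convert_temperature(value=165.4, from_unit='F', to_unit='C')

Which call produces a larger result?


Call 1:
  To C: 353 - 273.15 = 79.85
  Target is C: 79.85
  Round to 2 decimals: 79.85
  -> 79.85 C
Call 2:
  To C: (165.4 - 32) * 5/9 = 74.111111
  Target is C: 74.111111
  Round to 2 decimals: 74.11
  -> 74.11 C
Call 1 (79.85 C)


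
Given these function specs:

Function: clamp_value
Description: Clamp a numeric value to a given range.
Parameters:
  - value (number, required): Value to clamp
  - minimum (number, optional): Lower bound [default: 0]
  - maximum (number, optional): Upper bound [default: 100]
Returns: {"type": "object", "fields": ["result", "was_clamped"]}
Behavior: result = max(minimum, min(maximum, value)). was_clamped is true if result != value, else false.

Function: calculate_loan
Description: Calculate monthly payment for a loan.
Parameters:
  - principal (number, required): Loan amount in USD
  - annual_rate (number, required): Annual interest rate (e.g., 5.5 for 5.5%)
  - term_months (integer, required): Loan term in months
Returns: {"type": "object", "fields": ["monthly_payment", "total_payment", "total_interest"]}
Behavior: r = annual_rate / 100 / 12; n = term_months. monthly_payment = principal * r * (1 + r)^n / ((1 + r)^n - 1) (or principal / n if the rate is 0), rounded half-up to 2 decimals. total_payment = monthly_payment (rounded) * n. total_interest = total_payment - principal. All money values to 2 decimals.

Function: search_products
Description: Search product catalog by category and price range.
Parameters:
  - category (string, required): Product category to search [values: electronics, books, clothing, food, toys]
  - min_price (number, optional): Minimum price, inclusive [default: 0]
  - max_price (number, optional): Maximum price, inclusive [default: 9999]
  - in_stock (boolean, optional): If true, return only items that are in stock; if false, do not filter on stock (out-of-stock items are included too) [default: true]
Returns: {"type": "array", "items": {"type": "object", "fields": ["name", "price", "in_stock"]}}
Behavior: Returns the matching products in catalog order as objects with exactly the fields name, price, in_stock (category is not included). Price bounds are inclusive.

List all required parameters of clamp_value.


Parameters of clamp_value and their required/optional flag:
  value: required
  minimum: optional
  maximum: optional
value


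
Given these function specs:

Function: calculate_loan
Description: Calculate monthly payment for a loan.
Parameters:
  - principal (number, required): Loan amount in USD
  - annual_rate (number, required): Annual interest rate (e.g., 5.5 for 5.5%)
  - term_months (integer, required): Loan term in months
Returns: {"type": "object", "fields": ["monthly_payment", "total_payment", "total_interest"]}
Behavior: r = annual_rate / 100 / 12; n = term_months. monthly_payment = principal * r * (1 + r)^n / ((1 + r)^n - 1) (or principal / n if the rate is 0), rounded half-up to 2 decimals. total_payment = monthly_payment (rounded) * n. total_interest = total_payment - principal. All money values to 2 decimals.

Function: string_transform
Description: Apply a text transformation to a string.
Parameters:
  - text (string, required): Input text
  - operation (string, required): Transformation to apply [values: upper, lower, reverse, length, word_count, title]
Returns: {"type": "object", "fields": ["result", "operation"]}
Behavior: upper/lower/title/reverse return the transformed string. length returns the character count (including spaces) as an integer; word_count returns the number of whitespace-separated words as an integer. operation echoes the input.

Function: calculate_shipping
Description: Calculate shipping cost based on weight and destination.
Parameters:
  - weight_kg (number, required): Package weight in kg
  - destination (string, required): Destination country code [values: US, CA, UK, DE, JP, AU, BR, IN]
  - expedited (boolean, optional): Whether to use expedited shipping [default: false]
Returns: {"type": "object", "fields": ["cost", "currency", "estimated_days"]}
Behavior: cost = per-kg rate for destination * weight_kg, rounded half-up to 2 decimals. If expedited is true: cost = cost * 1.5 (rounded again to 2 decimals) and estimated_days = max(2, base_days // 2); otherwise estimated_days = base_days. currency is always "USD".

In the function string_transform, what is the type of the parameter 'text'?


The string_transform spec declares:
  - text (string, required): Input text
Type:
string


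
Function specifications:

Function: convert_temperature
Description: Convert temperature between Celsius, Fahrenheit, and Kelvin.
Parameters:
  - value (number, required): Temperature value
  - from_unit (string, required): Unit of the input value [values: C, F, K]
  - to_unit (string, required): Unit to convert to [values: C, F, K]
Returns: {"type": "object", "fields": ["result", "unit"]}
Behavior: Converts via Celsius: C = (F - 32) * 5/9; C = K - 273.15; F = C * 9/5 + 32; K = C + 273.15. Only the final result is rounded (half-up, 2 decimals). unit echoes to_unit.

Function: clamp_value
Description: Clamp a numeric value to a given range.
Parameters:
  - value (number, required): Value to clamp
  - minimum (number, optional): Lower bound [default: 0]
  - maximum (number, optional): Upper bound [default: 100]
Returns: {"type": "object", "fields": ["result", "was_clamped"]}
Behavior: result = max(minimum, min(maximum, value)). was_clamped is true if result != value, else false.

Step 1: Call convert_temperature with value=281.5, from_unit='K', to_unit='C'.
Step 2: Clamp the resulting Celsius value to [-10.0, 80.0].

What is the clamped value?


Step 1: convert_temperature(value=281.5, from_unit=K, to_unit=C)
  To C: 281.5 - 273.15 = 8.35
  Target is C: 8.35
  Round to 2 decimals: 8.35
  -> result = 8.35 C
Step 2: clamp_value(value=8.35, minimum=-10.0, maximum=80.0)
  result = max(-10.0, min(80.0, 8.35)) = max(-10.0, 8.35) = 8.35
  was_clamped = (8.35 != 8.35) = false
  -> result = 8.35
8.35


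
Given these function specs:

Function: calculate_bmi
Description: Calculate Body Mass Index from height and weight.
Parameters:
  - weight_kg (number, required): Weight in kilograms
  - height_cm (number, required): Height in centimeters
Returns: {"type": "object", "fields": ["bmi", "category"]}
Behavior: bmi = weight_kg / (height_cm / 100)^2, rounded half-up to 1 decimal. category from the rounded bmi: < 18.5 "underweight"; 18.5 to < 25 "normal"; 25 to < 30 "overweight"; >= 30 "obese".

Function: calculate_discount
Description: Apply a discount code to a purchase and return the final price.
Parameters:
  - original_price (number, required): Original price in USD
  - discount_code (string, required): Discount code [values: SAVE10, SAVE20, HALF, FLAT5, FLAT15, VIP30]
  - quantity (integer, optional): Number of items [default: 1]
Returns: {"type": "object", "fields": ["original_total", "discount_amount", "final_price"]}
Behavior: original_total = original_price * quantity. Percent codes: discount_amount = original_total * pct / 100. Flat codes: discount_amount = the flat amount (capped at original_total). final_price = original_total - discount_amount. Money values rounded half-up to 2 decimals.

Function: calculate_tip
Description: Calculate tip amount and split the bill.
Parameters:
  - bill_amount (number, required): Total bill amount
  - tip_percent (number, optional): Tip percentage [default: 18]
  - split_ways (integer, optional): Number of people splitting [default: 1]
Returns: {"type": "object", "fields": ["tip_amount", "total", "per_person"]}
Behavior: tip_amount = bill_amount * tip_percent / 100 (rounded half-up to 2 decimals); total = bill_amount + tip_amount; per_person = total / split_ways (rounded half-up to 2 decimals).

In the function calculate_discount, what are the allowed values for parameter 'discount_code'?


The calculate_discount spec declares:
  - discount_code (string, required): Discount code [values: SAVE10, SAVE20, HALF, FLAT5, FLAT15, VIP30]
Allowed values:
SAVE10, SAVE20, HALF, FLAT5, FLAT15, VIP30


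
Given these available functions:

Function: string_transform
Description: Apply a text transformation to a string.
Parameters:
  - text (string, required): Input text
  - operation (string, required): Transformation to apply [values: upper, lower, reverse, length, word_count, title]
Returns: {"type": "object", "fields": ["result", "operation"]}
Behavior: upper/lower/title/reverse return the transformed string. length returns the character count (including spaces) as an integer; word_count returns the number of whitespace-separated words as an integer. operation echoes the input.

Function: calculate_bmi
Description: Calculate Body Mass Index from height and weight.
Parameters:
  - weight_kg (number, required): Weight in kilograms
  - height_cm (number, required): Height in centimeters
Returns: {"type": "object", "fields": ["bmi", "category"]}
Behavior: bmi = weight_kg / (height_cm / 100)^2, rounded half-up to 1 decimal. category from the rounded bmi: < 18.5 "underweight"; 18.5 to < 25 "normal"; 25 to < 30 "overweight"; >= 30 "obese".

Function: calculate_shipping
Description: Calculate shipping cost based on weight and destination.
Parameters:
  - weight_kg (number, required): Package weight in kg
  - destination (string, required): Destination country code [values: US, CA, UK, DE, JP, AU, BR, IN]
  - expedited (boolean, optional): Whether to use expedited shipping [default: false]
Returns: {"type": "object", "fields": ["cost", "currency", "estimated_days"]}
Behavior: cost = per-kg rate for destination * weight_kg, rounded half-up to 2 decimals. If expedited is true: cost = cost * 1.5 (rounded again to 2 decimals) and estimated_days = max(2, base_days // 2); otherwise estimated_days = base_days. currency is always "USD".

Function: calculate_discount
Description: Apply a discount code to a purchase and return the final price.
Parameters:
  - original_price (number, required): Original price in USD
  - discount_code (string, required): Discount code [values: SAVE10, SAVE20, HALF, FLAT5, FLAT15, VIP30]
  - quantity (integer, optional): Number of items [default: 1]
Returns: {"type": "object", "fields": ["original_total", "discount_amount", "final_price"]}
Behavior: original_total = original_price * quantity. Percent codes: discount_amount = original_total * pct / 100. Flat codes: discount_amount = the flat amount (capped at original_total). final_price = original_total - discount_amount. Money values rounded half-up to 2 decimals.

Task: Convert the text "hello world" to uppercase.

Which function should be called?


The task needs a function whose description is: Apply a text transformation to a string.
string_transform
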